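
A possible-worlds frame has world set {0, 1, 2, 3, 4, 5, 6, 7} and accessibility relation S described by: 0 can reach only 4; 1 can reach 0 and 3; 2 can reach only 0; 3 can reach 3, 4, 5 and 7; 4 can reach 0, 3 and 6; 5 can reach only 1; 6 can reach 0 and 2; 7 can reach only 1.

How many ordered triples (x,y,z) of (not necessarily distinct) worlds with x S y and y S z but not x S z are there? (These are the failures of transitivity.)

22

Enumerating: (0,4,0), (0,4,3), (0,4,6), (1,0,4), (1,3,4), (1,3,5), (1,3,7), (2,0,4), (3,4,0), (3,4,6), (3,5,1), (3,7,1), … and 10 more.
Total: 22.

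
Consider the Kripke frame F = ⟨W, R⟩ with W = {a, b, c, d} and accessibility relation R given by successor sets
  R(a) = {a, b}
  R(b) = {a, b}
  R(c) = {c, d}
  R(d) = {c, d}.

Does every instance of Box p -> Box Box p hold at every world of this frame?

The schema 4 characterises exactly the transitive frames.
Transitive: yes — every two-step R-path is closed by a direct edge.

Yes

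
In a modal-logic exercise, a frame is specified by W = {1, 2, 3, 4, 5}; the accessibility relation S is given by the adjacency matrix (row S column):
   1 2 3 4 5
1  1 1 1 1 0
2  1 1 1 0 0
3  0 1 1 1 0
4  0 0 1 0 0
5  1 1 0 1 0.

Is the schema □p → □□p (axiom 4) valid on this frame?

The schema 4 characterises exactly the transitive frames.
Transitive: no — 2 S 1 and 1 S 4, but not 2 S 4.

No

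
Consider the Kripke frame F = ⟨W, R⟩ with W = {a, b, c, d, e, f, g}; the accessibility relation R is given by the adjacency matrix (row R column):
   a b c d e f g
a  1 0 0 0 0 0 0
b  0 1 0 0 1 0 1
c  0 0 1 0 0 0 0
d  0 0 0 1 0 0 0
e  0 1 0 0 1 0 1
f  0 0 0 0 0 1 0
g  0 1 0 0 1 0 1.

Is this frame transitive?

Yes

Transitive: yes — every two-step R-path is closed by a direct edge.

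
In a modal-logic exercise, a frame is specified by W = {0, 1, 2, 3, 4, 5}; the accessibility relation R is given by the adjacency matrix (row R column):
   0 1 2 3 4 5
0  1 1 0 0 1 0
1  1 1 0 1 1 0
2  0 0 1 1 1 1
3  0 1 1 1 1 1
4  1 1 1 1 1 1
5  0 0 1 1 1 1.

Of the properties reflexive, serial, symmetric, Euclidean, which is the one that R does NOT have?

Euclidean

Reflexive: yes — every world is R-related to itself.
Serial: yes — every world has a successor (e.g. 0 R 0).
Symmetric: yes — every pair in R has its reverse in R.
Euclidean: no — 1 R 0 and 1 R 3, but not 0 R 3.
Only Euclidean fails.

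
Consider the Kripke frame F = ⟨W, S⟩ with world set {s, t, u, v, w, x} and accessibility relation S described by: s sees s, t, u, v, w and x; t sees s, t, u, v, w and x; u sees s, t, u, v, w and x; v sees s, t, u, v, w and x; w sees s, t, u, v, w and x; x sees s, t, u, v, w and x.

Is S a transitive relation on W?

Transitive: yes — every two-step S-path is closed by a direct edge.

Yes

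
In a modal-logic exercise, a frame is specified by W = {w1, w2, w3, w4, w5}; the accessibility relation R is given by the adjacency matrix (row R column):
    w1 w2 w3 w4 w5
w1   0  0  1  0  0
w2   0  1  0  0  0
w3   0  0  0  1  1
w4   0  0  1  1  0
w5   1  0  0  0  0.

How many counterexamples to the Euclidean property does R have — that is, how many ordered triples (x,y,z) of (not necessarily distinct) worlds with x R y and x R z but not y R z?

6

Enumerating: (w1,w3,w3), (w3,w4,w5), (w3,w5,w4), (w3,w5,w5), (w4,w3,w3), (w5,w1,w1).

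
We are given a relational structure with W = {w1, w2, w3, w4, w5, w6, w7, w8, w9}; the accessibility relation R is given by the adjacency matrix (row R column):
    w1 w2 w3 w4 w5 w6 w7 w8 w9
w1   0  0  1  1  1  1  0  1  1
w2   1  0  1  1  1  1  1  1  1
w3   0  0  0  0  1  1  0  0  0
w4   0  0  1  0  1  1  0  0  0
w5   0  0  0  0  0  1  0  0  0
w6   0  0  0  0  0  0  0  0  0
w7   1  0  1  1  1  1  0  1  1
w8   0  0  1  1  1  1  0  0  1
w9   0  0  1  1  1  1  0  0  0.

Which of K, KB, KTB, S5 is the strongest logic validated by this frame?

Symmetric (axiom B): no — w1 R w3 but not w3 R w1.
Reflexive (axiom T): no — w1 is not related to itself.
Euclidean (axiom 5): no — w1 R w3 and w1 R w4, but not w3 R w4.
So F validates K; KB would additionally require R to be symmetric. The strongest is K.

K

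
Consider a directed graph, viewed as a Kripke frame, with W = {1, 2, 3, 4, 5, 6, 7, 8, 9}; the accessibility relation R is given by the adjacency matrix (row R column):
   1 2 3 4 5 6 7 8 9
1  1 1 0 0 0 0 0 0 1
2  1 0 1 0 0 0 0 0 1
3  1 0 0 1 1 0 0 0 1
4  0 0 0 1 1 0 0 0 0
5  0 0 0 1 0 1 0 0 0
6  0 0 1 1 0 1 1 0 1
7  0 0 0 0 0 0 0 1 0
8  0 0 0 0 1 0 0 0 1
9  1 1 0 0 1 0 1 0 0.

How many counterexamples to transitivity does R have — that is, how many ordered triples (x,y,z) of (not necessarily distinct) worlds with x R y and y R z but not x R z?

Enumerating: (1,2,3), (1,9,5), (1,9,7), (2,1,2), (2,3,4), (2,3,5), (2,9,2), (2,9,5), (2,9,7), (3,1,2), (3,5,6), (3,9,2), … and 26 more.
Total: 38.

38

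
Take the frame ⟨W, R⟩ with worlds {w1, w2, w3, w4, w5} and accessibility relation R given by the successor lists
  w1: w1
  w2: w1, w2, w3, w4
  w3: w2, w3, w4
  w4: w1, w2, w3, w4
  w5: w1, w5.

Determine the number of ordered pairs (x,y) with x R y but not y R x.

3

Enumerating: (w2,w1), (w4,w1), (w5,w1).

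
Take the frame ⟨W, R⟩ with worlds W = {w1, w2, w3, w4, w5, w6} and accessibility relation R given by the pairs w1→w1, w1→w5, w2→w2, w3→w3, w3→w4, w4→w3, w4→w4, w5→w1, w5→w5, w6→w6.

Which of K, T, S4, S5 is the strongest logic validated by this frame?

Reflexive (axiom T): yes — every world is R-related to itself.
Transitive (axiom 4): yes — every two-step R-path is closed by a direct edge.
Euclidean (axiom 5): yes — any two successors of a common world are R-related.
So F validates K, T, S4, S5. The strongest is S5.

S5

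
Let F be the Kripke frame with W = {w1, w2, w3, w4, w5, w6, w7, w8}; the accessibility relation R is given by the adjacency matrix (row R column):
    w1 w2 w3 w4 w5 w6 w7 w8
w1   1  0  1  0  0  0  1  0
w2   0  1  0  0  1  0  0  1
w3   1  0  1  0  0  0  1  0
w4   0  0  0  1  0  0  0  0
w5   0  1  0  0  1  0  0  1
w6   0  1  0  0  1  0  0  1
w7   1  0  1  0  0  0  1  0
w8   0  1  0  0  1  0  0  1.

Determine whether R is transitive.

Transitive: yes — every two-step R-path is closed by a direct edge.

Yes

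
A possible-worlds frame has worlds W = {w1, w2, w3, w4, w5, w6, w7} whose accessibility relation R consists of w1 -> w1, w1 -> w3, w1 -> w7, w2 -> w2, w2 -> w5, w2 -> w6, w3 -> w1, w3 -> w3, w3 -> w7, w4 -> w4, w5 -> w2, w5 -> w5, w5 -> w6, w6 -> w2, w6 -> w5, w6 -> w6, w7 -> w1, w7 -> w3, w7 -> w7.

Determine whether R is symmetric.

Yes

Symmetric: yes — every pair in R has its reverse in R.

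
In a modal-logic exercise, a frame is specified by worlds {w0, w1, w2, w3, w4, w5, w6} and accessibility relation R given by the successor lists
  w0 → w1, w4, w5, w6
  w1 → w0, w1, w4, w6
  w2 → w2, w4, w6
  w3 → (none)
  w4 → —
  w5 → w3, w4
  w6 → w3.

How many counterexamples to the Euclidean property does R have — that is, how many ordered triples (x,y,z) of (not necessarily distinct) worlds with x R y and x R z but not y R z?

32

Enumerating: (w0,w1,w5), (w0,w4,w1), (w0,w4,w4), (w0,w4,w5), (w0,w4,w6), (w0,w5,w1), (w0,w5,w5), (w0,w5,w6), (w0,w6,w1), (w0,w6,w4), (w0,w6,w5), (w0,w6,w6), … and 20 more.
Total: 32.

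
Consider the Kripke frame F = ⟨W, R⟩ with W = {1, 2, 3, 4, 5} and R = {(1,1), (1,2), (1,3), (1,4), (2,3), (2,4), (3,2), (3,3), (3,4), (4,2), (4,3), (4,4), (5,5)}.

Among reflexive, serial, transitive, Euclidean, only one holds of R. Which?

Reflexive: no — 2 is not related to itself.
Serial: yes — every world has a successor (e.g. 1 R 1).
Transitive: no — 2 R 3 and 3 R 2, but not 2 R 2.
Euclidean: no — 1 R 2 and 1 R 1, but not 2 R 1.
Only serial holds.

serial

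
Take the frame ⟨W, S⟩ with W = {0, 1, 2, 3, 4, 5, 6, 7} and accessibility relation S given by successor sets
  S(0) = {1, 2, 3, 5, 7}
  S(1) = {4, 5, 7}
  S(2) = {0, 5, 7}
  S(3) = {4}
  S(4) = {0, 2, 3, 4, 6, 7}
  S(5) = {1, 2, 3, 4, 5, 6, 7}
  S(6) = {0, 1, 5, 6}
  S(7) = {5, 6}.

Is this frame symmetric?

Symmetric: no — 0 S 1 but not 1 S 0.

No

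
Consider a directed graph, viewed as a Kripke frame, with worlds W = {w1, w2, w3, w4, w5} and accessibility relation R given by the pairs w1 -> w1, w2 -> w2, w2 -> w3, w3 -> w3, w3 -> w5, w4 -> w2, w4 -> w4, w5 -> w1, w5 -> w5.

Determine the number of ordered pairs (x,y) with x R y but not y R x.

Enumerating: (w2,w3), (w3,w5), (w4,w2), (w5,w1).

4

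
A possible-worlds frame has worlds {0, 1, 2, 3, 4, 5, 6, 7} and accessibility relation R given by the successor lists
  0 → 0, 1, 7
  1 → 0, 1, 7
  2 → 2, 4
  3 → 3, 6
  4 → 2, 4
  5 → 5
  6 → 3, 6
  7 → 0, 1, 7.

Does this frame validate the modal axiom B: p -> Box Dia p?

The schema B characterises exactly the symmetric frames.
Symmetric: yes — every pair in R has its reverse in R.

Yes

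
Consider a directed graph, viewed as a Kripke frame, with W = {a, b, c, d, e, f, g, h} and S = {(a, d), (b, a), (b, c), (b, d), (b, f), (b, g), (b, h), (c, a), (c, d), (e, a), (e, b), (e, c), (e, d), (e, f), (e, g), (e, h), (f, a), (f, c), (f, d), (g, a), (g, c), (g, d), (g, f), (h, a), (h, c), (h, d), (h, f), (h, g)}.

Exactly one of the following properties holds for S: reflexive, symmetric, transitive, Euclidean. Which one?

transitive

Reflexive: no — a is not related to itself.
Symmetric: no — a S d but not d S a.
Transitive: yes — every two-step S-path is closed by a direct edge.
Euclidean: no — b S a and b S c, but not a S c.
Only transitive holds.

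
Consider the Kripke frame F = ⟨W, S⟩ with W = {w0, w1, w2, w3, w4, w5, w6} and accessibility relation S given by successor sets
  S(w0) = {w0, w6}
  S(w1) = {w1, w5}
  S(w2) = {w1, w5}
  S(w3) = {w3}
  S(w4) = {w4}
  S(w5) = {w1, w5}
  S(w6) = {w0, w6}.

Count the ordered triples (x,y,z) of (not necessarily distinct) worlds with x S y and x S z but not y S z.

0

S is Euclidean; there are no such tuples.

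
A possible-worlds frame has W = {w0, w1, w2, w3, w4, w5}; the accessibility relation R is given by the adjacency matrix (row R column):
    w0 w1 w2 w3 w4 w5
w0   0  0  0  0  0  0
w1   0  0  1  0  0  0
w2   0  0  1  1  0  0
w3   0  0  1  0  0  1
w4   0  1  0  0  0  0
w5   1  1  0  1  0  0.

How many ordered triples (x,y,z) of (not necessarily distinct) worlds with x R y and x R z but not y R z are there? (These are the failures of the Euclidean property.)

Enumerating: (w2,w3,w3), (w3,w2,w5), (w3,w5,w2), (w3,w5,w5), (w4,w1,w1), (w5,w0,w0), (w5,w0,w1), (w5,w0,w3), (w5,w1,w0), (w5,w1,w1), (w5,w1,w3), (w5,w3,w0), (w5,w3,w1), (w5,w3,w3).

14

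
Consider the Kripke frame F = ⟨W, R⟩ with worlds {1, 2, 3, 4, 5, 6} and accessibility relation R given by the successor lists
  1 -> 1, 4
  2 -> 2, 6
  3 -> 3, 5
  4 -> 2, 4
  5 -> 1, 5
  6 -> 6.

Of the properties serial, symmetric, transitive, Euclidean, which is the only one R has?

serial

Serial: yes — every world has a successor (e.g. 1 R 1).
Symmetric: no — 1 R 4 but not 4 R 1.
Transitive: no — 1 R 4 and 4 R 2, but not 1 R 2.
Euclidean: no — 1 R 4 and 1 R 1, but not 4 R 1.
Only serial holds.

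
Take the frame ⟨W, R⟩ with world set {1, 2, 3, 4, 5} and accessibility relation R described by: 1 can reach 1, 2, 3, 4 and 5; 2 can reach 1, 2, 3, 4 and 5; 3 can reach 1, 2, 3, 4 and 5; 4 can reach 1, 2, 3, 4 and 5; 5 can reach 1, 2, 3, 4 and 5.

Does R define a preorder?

Yes

Reflexive: yes — every world is R-related to itself.
Transitive: yes — every two-step R-path is closed by a direct edge.
So R is a preorder.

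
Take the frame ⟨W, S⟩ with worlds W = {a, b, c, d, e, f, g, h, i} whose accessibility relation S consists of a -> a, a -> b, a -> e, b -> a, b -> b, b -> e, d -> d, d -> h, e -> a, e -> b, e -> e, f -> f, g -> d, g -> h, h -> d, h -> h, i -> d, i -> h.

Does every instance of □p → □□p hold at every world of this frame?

The schema 4 characterises exactly the transitive frames.
Transitive: yes — every two-step S-path is closed by a direct edge.

Yes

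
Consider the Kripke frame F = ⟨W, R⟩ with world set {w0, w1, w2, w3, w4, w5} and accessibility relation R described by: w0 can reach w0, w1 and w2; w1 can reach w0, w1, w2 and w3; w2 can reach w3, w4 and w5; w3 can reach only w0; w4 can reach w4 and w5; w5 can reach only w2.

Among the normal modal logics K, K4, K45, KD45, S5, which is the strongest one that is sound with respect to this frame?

Transitive (axiom 4): no — w0 R w1 and w1 R w3, but not w0 R w3.
Euclidean (axiom 5): no — w0 R w2 and w0 R w1, but not w2 R w1.
Serial (axiom D): yes — every world has a successor (e.g. w0 R w0).
Reflexive (axiom T): no — w2 is not related to itself.
So F validates K; K4 would additionally require R to be transitive. The strongest is K.

K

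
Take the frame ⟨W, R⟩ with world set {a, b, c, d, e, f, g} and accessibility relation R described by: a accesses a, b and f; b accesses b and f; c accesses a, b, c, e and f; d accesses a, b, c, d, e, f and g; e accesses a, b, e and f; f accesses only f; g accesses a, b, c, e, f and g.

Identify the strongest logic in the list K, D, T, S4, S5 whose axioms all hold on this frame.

Serial (axiom D): yes — every world has a successor (e.g. a R a).
Reflexive (axiom T): yes — every world is R-related to itself.
Transitive (axiom 4): yes — every two-step R-path is closed by a direct edge.
Euclidean (axiom 5): no — a R f and a R b, but not f R b.
So F validates K, D, T, S4; S5 would additionally require R to be Euclidean. The strongest is S4.

S4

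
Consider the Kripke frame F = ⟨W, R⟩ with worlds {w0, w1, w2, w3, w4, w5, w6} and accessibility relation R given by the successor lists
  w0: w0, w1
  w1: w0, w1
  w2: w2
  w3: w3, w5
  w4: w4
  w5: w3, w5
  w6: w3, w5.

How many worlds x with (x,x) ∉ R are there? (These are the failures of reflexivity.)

Enumerating: w6.

1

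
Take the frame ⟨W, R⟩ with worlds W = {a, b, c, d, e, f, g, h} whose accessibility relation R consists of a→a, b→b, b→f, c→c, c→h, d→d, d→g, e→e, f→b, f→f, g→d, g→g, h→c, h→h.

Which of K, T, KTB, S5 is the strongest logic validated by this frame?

Reflexive (axiom T): yes — every world is R-related to itself.
Symmetric (axiom B): yes — every pair in R has its reverse in R.
Euclidean (axiom 5): yes — any two successors of a common world are R-related.
So F validates K, T, KTB, S5. The strongest is S5.

S5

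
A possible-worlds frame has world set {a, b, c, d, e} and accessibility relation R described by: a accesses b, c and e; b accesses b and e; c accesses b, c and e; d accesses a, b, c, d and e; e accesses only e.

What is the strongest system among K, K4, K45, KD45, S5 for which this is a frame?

K4

Transitive (axiom 4): yes — every two-step R-path is closed by a direct edge.
Euclidean (axiom 5): no — a R b and a R c, but not b R c.
Serial (axiom D): yes — every world has a successor (e.g. a R b).
Reflexive (axiom T): no — a is not related to itself.
So F validates K, K4; K45 would additionally require R to be Euclidean. The strongest is K4.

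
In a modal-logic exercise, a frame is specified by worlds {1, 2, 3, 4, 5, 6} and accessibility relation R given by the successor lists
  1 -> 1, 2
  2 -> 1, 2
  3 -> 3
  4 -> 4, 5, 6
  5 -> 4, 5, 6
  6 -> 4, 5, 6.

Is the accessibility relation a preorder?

Reflexive: yes — every world is R-related to itself.
Transitive: yes — every two-step R-path is closed by a direct edge.
So R is a preorder.

Yes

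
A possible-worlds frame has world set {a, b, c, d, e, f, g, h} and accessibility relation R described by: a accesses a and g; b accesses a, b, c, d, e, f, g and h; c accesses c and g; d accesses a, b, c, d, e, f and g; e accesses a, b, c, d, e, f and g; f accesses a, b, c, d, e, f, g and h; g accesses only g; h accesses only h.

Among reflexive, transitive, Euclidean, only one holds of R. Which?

Reflexive: yes — every world is R-related to itself.
Transitive: no — d R b and b R h, but not d R h.
Euclidean: no — b R a and b R c, but not a R c.
Only reflexive holds.

reflexive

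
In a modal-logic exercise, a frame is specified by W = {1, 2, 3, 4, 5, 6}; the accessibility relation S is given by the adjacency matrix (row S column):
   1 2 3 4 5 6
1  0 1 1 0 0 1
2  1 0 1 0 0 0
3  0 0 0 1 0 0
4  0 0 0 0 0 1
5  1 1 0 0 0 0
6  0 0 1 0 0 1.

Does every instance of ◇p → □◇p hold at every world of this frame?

No

The schema 5 characterises exactly the Euclidean frames.
Euclidean: no — 1 S 2 and 1 S 6, but not 2 S 6.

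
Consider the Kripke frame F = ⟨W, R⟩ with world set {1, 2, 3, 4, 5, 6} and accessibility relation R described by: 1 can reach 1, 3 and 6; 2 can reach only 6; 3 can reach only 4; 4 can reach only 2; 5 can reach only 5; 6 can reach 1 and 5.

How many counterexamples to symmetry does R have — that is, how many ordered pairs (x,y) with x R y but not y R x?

Enumerating: (1,3), (2,6), (3,4), (4,2), (6,5).

5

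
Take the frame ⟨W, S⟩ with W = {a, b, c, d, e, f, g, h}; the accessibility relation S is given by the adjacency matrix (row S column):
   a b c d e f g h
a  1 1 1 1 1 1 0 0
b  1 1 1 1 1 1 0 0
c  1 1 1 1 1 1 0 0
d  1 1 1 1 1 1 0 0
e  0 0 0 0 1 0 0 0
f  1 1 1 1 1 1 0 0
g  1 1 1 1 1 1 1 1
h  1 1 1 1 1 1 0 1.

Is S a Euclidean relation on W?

Euclidean: no — a S e and a S b, but not e S b.

No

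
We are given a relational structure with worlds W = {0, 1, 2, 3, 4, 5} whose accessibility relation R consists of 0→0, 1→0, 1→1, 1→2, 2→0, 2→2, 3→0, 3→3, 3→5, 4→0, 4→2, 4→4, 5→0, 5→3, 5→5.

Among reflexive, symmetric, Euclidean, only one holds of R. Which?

reflexive

Reflexive: yes — every world is R-related to itself.
Symmetric: no — 1 R 0 but not 0 R 1.
Euclidean: no — 1 R 0 and 1 R 2, but not 0 R 2.
Only reflexive holds.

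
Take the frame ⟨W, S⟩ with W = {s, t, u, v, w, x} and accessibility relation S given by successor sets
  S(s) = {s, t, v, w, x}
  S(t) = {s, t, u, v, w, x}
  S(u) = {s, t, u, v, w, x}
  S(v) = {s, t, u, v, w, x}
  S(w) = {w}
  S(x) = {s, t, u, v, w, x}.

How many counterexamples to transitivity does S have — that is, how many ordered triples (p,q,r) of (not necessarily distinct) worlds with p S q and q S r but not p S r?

3

Enumerating: (s,t,u), (s,v,u), (s,x,u).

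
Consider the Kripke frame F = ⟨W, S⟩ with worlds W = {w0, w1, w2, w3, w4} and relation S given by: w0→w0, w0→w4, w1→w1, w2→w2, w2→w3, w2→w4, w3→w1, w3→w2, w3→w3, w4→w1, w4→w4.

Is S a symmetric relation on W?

No

Symmetric: no — w0 S w4 but not w4 S w0.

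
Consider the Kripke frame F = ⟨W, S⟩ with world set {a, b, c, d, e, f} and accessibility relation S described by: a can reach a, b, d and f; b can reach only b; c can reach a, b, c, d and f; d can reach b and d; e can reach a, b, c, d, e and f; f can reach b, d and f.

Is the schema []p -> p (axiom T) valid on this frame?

Yes

The schema T characterises exactly the reflexive frames.
Reflexive: yes — every world is S-related to itself.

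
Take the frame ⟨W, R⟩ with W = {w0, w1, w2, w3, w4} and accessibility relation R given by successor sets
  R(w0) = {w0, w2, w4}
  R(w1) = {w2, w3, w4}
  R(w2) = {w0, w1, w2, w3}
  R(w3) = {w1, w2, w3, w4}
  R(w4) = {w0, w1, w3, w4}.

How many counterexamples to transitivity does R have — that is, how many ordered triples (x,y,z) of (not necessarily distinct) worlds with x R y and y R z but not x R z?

17

Enumerating: (w0,w2,w1), (w0,w2,w3), (w0,w4,w1), (w0,w4,w3), (w1,w2,w0), (w1,w2,w1), (w1,w3,w1), (w1,w4,w0), (w1,w4,w1), (w2,w0,w4), (w2,w1,w4), (w2,w3,w4), (w3,w2,w0), (w3,w4,w0), (w4,w0,w2), (w4,w1,w2), (w4,w3,w2).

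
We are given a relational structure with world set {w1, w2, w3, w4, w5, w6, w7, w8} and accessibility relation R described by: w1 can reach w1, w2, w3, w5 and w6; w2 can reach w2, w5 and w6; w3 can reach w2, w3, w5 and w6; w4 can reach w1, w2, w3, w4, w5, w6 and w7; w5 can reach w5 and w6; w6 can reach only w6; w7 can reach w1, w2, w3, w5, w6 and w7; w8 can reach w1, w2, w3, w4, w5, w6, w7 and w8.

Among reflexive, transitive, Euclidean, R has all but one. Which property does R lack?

Euclidean

Reflexive: yes — every world is R-related to itself.
Transitive: yes — every two-step R-path is closed by a direct edge.
Euclidean: no — w1 R w2 and w1 R w3, but not w2 R w3.
Only Euclidean fails.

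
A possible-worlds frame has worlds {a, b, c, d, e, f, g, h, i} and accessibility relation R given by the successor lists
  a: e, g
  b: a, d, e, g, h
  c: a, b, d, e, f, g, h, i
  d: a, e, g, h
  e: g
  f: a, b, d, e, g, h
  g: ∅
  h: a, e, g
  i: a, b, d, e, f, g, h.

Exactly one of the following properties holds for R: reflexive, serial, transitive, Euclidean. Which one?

Reflexive: no — a is not related to itself.
Serial: no — g has no R-successor.
Transitive: yes — every two-step R-path is closed by a direct edge.
Euclidean: no — a R g and a R e, but not g R e.
Only transitive holds.

transitive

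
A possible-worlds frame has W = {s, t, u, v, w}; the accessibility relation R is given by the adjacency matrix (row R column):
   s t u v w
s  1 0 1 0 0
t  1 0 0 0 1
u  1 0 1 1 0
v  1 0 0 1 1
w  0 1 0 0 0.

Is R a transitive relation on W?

No

Transitive: no — s R u and u R v, but not s R v.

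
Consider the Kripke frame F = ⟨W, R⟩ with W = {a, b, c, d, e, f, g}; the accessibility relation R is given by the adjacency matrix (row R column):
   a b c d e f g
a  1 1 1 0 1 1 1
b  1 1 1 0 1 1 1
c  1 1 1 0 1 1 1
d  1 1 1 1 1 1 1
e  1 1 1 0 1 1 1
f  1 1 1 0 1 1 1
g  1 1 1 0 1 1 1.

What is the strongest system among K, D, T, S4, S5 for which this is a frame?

S4

Serial (axiom D): yes — every world has a successor (e.g. a R a).
Reflexive (axiom T): yes — every world is R-related to itself.
Transitive (axiom 4): yes — every two-step R-path is closed by a direct edge.
Euclidean (axiom 5): no — d R a and d R d, but not a R d.
So F validates K, D, T, S4; S5 would additionally require R to be Euclidean. The strongest is S4.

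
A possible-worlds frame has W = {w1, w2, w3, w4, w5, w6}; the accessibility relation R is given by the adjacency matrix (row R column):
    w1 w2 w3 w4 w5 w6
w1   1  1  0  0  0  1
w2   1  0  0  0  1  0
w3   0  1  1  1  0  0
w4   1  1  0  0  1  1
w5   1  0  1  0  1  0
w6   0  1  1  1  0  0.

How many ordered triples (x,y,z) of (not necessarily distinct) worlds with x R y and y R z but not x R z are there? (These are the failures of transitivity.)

Enumerating: (w1,w2,w5), (w1,w6,w3), (w1,w6,w4), (w2,w1,w2), (w2,w1,w6), (w2,w5,w3), (w3,w2,w1), (w3,w2,w5), (w3,w4,w1), (w3,w4,w5), (w3,w4,w6), (w4,w5,w3), … and 11 more.
Total: 23.

23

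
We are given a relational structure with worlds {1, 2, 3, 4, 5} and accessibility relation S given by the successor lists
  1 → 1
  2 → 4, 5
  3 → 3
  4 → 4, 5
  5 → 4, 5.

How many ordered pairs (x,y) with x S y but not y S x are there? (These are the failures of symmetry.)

Enumerating: (2,4), (2,5).

2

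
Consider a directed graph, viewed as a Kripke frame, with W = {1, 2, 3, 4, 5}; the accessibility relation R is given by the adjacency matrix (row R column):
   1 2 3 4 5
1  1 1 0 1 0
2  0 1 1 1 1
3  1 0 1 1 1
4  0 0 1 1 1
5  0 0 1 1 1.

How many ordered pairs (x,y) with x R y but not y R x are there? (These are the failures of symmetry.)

Enumerating: (1,2), (1,4), (2,3), (2,4), (2,5), (3,1).

6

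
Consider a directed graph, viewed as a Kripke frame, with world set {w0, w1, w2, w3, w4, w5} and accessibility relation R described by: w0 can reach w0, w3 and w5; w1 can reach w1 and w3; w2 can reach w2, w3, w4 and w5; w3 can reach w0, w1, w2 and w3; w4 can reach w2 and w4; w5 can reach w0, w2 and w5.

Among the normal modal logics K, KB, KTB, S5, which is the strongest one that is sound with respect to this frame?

KTB

Symmetric (axiom B): yes — every pair in R has its reverse in R.
Reflexive (axiom T): yes — every world is R-related to itself.
Euclidean (axiom 5): no — w0 R w3 and w0 R w5, but not w3 R w5.
So F validates K, KB, KTB; S5 would additionally require R to be Euclidean. The strongest is KTB.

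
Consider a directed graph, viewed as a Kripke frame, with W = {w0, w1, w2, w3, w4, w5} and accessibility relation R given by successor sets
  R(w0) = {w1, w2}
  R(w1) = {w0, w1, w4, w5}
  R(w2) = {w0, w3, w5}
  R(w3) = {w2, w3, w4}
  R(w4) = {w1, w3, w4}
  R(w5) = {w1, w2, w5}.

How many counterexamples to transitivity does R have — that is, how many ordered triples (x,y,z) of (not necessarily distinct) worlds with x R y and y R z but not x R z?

25

Enumerating: (w0,w1,w0), (w0,w1,w4), (w0,w1,w5), (w0,w2,w0), (w0,w2,w3), (w0,w2,w5), (w1,w0,w2), (w1,w4,w3), (w1,w5,w2), (w2,w0,w1), (w2,w0,w2), (w2,w3,w2), … and 13 more.
Total: 25.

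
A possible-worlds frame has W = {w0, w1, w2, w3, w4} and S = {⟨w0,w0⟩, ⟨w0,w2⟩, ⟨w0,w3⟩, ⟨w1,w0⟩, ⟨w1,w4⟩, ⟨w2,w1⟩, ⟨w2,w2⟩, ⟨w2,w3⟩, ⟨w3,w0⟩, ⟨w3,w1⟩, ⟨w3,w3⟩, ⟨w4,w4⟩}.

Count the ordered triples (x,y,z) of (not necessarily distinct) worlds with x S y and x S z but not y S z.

11

Enumerating: (w0,w2,w0), (w0,w3,w2), (w1,w0,w4), (w1,w4,w0), (w2,w1,w1), (w2,w1,w2), (w2,w1,w3), (w2,w3,w2), (w3,w0,w1), (w3,w1,w1), (w3,w1,w3).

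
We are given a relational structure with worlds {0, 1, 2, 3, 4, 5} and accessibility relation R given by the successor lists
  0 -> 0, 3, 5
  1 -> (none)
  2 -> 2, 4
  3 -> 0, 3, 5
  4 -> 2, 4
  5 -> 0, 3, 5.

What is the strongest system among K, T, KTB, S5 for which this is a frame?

K

Reflexive (axiom T): no — 1 is not related to itself.
Symmetric (axiom B): yes — every pair in R has its reverse in R.
Euclidean (axiom 5): yes — any two successors of a common world are R-related.
So F validates K; T would additionally require R to be reflexive. The strongest is K.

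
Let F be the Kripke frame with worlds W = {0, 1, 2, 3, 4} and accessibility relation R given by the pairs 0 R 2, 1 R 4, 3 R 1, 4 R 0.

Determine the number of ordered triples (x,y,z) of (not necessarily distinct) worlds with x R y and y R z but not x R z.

Enumerating: (1,4,0), (3,1,4), (4,0,2).

3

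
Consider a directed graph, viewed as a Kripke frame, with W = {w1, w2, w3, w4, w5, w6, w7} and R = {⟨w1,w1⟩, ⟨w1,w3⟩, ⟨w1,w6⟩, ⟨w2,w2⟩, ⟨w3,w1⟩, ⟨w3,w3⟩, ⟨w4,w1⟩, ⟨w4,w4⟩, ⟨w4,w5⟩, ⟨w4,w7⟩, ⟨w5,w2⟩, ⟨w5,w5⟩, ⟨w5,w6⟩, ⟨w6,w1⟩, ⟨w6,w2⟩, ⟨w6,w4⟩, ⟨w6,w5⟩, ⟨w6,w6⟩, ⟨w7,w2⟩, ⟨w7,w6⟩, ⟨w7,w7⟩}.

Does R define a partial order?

No

Reflexive: yes — every world is R-related to itself.
Transitive: no — w1 R w6 and w6 R w2, but not w1 R w2.
Antisymmetric: no — w1 R w3 and w3 R w1 with w1 ≠ w3.
So R is not a partial order.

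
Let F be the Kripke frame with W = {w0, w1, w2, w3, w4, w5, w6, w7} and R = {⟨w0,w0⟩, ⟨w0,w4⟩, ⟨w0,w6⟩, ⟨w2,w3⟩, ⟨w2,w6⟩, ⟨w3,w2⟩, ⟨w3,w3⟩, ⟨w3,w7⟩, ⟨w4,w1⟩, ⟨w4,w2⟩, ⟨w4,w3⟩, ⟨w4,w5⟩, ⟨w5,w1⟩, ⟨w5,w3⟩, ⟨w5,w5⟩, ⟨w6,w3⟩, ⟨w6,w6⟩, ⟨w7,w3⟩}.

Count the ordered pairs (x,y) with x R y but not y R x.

10

Enumerating: (w0,w4), (w0,w6), (w2,w6), (w4,w1), (w4,w2), (w4,w3), (w4,w5), (w5,w1), (w5,w3), (w6,w3).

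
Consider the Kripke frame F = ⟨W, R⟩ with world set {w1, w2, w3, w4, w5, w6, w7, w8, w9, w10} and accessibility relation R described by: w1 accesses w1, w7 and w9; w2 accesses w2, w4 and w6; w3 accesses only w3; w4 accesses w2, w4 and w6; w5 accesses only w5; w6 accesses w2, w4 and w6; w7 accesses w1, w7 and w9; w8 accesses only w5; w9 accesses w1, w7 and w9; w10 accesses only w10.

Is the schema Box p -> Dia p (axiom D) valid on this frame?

The schema D characterises exactly the serial frames.
Serial: yes — every world has a successor (e.g. w1 R w1).

Yes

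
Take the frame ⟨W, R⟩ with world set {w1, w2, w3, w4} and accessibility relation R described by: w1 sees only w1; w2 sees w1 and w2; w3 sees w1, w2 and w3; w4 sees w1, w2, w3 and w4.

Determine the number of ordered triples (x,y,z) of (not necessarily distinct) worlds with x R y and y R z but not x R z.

R is transitive; there are no such tuples.

0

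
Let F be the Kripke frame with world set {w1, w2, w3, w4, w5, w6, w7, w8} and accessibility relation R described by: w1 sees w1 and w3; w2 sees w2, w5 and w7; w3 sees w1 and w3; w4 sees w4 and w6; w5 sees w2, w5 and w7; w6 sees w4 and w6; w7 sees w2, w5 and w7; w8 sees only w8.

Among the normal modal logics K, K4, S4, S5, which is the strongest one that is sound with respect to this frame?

Transitive (axiom 4): yes — every two-step R-path is closed by a direct edge.
Reflexive (axiom T): yes — every world is R-related to itself.
Euclidean (axiom 5): yes — any two successors of a common world are R-related.
So F validates K, K4, S4, S5. The strongest is S5.

S5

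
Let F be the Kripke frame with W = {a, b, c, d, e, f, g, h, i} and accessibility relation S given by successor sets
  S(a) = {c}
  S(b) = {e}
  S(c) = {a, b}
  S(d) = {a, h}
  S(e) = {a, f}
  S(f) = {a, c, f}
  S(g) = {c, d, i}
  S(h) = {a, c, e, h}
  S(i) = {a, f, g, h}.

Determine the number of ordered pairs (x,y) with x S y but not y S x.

16

Enumerating: (b,e), (c,b), (d,a), (d,h), (e,a), (e,f), (f,a), (f,c), (g,c), (g,d), (h,a), (h,c), (h,e), (i,a), (i,f), (i,h).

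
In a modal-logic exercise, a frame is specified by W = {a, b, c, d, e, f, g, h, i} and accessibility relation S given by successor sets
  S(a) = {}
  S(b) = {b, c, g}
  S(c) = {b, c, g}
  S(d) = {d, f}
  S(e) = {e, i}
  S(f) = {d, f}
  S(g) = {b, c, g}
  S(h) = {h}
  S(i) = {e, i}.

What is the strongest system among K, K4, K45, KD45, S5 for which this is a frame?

K45

Transitive (axiom 4): yes — every two-step S-path is closed by a direct edge.
Euclidean (axiom 5): yes — any two successors of a common world are S-related.
Serial (axiom D): no — a has no S-successor.
Reflexive (axiom T): no — a is not related to itself.
So F validates K, K4, K45; KD45 would additionally require S to be serial. The strongest is K45.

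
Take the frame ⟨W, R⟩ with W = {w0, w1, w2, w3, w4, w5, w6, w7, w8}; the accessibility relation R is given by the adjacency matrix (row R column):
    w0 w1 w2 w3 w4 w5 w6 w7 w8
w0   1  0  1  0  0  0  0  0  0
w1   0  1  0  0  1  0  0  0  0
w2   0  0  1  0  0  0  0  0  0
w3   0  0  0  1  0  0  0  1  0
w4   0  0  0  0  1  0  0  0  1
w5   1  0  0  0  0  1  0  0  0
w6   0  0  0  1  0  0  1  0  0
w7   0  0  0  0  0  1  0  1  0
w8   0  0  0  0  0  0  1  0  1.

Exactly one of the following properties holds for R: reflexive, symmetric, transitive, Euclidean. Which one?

reflexive

Reflexive: yes — every world is R-related to itself.
Symmetric: no — w0 R w2 but not w2 R w0.
Transitive: no — w1 R w4 and w4 R w8, but not w1 R w8.
Euclidean: no — w0 R w2 and w0 R w0, but not w2 R w0.
Only reflexive holds.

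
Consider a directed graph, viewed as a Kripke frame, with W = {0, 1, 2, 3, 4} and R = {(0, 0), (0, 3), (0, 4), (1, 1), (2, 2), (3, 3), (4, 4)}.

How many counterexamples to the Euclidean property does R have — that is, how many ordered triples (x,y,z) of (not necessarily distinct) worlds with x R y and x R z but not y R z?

Enumerating: (0,3,0), (0,3,4), (0,4,0), (0,4,3).

4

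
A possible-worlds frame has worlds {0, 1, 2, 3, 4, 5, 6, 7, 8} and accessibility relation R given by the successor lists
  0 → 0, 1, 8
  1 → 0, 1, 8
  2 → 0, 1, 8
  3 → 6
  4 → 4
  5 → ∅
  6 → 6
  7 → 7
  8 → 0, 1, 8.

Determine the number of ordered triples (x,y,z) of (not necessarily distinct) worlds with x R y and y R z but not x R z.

0

R is transitive; there are no such tuples.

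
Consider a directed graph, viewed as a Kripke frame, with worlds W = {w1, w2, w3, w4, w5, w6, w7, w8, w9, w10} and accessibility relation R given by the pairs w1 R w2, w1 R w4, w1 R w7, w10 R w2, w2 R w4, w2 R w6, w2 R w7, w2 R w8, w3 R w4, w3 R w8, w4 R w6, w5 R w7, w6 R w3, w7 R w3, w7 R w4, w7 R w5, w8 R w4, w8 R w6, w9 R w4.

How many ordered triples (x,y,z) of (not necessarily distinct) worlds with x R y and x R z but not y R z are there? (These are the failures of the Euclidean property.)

37

Enumerating: (w1,w2,w2), (w1,w4,w2), (w1,w4,w4), (w1,w4,w7), (w1,w7,w2), (w1,w7,w7), (w10,w2,w2), (w2,w4,w4), (w2,w4,w7), (w2,w4,w8), (w2,w6,w4), (w2,w6,w6), … and 25 more.
Total: 37.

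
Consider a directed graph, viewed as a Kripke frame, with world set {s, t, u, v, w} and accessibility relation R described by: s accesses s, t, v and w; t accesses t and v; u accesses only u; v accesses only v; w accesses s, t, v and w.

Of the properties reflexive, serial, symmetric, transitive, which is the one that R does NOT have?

symmetric

Reflexive: yes — every world is R-related to itself.
Serial: yes — every world has a successor (e.g. s R s).
Symmetric: no — s R t but not t R s.
Transitive: yes — every two-step R-path is closed by a direct edge.
Only symmetric fails.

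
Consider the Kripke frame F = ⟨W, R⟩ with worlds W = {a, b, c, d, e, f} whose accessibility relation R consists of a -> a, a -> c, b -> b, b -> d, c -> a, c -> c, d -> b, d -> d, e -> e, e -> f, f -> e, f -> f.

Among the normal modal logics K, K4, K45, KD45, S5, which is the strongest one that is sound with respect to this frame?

Transitive (axiom 4): yes — every two-step R-path is closed by a direct edge.
Euclidean (axiom 5): yes — any two successors of a common world are R-related.
Serial (axiom D): yes — every world has a successor (e.g. a R a).
Reflexive (axiom T): yes — every world is R-related to itself.
So F validates K, K4, K45, KD45, S5. The strongest is S5.

S5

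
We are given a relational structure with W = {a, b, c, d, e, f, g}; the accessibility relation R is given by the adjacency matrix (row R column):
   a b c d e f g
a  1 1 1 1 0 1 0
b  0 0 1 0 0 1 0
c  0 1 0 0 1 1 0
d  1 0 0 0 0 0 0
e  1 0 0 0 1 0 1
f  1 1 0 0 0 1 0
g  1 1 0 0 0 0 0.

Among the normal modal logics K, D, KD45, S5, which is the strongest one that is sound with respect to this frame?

D

Serial (axiom D): yes — every world has a successor (e.g. a R a).
Euclidean (axiom 5): no — a R b and a R d, but not b R d.
Transitive (axiom 4): no — a R c and c R e, but not a R e.
Reflexive (axiom T): no — b is not related to itself.
So F validates K, D; KD45 would additionally require R to be Euclidean and transitive. The strongest is D.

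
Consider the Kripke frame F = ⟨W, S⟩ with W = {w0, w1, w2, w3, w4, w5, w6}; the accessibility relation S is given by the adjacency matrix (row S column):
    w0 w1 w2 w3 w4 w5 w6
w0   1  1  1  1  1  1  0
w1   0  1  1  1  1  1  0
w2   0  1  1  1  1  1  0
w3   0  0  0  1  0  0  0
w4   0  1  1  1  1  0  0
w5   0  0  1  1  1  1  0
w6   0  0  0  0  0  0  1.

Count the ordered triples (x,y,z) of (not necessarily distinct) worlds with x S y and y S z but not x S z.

Enumerating: (w4,w1,w5), (w4,w2,w5), (w5,w2,w1), (w5,w4,w1).

4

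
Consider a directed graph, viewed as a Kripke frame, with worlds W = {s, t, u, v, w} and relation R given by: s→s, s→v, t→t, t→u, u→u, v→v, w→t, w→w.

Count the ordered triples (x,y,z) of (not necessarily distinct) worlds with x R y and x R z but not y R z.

Enumerating: (s,v,s), (t,u,t), (w,t,w).

3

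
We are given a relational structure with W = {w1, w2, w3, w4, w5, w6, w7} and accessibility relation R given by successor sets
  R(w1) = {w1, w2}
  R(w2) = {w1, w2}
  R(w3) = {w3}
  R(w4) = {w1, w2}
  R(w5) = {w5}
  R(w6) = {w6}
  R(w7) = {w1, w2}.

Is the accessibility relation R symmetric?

Symmetric: no — w4 R w1 but not w1 R w4.

No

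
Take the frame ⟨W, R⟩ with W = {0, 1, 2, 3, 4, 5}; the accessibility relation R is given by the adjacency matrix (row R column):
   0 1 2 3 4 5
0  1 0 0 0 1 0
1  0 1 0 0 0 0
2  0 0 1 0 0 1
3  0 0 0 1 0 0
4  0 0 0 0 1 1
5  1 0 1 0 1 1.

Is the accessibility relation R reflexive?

Reflexive: yes — every world is R-related to itself.

Yes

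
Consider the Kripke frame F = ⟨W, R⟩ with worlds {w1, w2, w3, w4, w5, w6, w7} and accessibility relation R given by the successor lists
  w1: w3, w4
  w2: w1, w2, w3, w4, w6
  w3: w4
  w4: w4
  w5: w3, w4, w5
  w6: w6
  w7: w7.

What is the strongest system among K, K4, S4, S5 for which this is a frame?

Transitive (axiom 4): yes — every two-step R-path is closed by a direct edge.
Reflexive (axiom T): no — w1 is not related to itself.
Euclidean (axiom 5): no — w1 R w4 and w1 R w3, but not w4 R w3.
So F validates K, K4; S4 would additionally require R to be reflexive. The strongest is K4.

K4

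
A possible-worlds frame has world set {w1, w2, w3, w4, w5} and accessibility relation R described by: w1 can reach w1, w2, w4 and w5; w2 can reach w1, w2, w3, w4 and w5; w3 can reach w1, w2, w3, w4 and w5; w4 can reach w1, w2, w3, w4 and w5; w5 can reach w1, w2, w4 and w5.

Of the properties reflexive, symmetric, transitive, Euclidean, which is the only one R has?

reflexive

Reflexive: yes — every world is R-related to itself.
Symmetric: no — w3 R w1 but not w1 R w3.
Transitive: no — w1 R w2 and w2 R w3, but not w1 R w3.
Euclidean: no — w2 R w1 and w2 R w3, but not w1 R w3.
Only reflexive holds.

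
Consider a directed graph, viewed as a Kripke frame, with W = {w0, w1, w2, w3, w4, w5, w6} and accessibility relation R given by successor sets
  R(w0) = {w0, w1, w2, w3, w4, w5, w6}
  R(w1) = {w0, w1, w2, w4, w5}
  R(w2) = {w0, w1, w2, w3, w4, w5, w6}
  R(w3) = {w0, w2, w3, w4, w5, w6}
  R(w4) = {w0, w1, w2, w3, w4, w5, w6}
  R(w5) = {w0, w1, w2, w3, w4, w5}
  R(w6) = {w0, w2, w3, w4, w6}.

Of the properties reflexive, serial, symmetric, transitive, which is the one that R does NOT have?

transitive

Reflexive: yes — every world is R-related to itself.
Serial: yes — every world has a successor (e.g. w0 R w0).
Symmetric: yes — every pair in R has its reverse in R.
Transitive: no — w1 R w0 and w0 R w3, but not w1 R w3.
Only transitive fails.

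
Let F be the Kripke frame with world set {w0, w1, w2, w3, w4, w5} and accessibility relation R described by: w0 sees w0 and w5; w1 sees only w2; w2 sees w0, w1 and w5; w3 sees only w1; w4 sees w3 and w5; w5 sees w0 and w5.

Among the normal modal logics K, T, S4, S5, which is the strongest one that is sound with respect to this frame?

Reflexive (axiom T): no — w1 is not related to itself.
Transitive (axiom 4): no — w1 R w2 and w2 R w0, but not w1 R w0.
Euclidean (axiom 5): no — w2 R w0 and w2 R w1, but not w0 R w1.
So F validates K; T would additionally require R to be reflexive. The strongest is K.

K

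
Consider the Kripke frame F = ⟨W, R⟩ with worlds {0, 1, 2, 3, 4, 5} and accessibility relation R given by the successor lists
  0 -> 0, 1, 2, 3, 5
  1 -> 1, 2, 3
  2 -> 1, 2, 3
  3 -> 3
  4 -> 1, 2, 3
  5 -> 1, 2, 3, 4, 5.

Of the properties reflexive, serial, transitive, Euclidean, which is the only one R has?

serial

Reflexive: no — 4 is not related to itself.
Serial: yes — every world has a successor (e.g. 0 R 0).
Transitive: no — 0 R 5 and 5 R 4, but not 0 R 4.
Euclidean: no — 0 R 1 and 0 R 5, but not 1 R 5.
Only serial holds.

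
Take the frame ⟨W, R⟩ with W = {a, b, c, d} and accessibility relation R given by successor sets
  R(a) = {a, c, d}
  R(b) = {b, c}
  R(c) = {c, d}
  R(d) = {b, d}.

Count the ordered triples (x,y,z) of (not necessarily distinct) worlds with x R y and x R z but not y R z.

6

Enumerating: (a,c,a), (a,d,a), (a,d,c), (b,c,b), (c,d,c), (d,b,d).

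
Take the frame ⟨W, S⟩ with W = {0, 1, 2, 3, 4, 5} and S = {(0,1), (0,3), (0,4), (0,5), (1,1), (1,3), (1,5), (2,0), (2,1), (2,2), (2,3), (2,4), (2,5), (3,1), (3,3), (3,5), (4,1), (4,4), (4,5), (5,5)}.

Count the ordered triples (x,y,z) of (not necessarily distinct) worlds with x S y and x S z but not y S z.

29

Enumerating: (0,1,4), (0,3,4), (0,4,3), (0,5,1), (0,5,3), (0,5,4), (1,5,1), (1,5,3), (2,0,0), (2,0,2), (2,1,0), (2,1,2), … and 17 more.
Total: 29.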